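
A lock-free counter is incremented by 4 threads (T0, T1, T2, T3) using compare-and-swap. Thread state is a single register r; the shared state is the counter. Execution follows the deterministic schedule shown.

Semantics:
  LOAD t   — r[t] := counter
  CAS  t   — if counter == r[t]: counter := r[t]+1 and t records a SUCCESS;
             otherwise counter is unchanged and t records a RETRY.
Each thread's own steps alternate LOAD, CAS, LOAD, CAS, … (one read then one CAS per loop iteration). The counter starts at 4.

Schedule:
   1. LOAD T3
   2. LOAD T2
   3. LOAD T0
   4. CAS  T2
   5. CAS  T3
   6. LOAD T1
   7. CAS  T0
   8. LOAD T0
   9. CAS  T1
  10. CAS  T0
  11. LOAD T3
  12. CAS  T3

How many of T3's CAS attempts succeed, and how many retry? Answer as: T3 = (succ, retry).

   1) LOAD T3:  M=4  r_T3=4
   2) LOAD T2:  M=4  r_T2=4
   3) LOAD T0:  M=4  r_T0=4
   4) CAS  T2:  M=5  r_T2=4 ✓
   5) CAS  T3:  M=5  r_T3=4 ✗
   6) LOAD T1:  M=5  r_T1=5
   7) CAS  T0:  M=5  r_T0=4 ✗
   8) LOAD T0:  M=5  r_T0=5
   9) CAS  T1:  M=6  r_T1=5 ✓
  10) CAS  T0:  M=6  r_T0=5 ✗
  11) LOAD T3:  M=6  r_T3=6
  12) CAS  T3:  M=7  r_T3=6 ✓

T3 = (1, 1)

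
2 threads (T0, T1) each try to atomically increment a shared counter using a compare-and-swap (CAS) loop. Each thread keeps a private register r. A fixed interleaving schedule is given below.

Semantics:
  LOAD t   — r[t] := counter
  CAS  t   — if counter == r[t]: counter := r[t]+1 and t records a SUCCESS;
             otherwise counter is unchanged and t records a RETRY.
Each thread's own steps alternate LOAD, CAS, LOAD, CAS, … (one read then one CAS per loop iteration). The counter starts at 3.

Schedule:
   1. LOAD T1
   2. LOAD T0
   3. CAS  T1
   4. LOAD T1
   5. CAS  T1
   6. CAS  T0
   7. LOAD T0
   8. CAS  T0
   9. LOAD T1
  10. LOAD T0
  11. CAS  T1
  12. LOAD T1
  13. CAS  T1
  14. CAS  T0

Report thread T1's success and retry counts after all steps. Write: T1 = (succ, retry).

1. LOAD T1 → mem=3 r[T1]=3 [LOAD]
2. LOAD T0 → mem=3 r[T0]=3 [LOAD]
3. CAS T1 → mem=4 r[T1]=3 [OK]
4. LOAD T1 → mem=4 r[T1]=4 [LOAD]
5. CAS T1 → mem=5 r[T1]=4 [OK]
6. CAS T0 → mem=5 r[T0]=3 [RETRY]
7. LOAD T0 → mem=5 r[T0]=5 [LOAD]
8. CAS T0 → mem=6 r[T0]=5 [OK]
9. LOAD T1 → mem=6 r[T1]=6 [LOAD]
10. LOAD T0 → mem=6 r[T0]=6 [LOAD]
11. CAS T1 → mem=7 r[T1]=6 [OK]
12. LOAD T1 → mem=7 r[T1]=7 [LOAD]
13. CAS T1 → mem=8 r[T1]=7 [OK]
14. CAS T0 → mem=8 r[T0]=6 [RETRY]

T1 = (4, 0)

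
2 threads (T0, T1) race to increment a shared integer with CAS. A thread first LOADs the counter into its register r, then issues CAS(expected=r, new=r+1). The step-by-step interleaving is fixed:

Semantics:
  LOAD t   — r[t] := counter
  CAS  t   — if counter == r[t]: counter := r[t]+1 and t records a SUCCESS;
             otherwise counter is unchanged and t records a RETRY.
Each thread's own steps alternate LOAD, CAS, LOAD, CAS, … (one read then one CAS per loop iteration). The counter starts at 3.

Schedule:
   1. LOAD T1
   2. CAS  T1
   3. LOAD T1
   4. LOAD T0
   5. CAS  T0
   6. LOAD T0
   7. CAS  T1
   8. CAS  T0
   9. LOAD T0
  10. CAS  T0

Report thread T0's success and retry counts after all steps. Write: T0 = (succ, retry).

T0 = (3, 0)

   1) LOAD T1:  M=3  r_T1=3
   2) CAS  T1:  M=4  r_T1=3 ✓
   3) LOAD T1:  M=4  r_T1=4
   4) LOAD T0:  M=4  r_T0=4
   5) CAS  T0:  M=5  r_T0=4 ✓
   6) LOAD T0:  M=5  r_T0=5
   7) CAS  T1:  M=5  r_T1=4 ✗
   8) CAS  T0:  M=6  r_T0=5 ✓
   9) LOAD T0:  M=6  r_T0=6
  10) CAS  T0:  M=7  r_T0=6 ✓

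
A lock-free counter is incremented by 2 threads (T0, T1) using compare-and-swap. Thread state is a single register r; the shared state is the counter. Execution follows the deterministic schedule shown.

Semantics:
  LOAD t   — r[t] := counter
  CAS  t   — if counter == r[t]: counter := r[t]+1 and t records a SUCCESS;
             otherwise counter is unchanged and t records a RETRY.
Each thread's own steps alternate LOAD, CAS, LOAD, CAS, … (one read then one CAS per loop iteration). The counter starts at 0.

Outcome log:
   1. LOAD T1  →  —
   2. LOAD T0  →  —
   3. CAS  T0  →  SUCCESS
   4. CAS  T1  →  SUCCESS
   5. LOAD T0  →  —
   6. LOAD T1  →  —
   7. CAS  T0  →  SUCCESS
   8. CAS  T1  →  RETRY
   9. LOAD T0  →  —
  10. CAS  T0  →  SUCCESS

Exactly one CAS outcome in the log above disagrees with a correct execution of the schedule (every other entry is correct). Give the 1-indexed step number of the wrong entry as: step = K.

step = 4

Reference trace:
1. LOAD T1 → mem=0 r[T1]=0 [LOAD]
2. LOAD T0 → mem=0 r[T0]=0 [LOAD]
3. CAS T0 → mem=1 r[T0]=0 [OK]
4. CAS T1 → mem=1 r[T1]=0 [RETRY]
5. LOAD T0 → mem=1 r[T0]=1 [LOAD]
6. LOAD T1 → mem=1 r[T1]=1 [LOAD]
7. CAS T0 → mem=2 r[T0]=1 [OK]
8. CAS T1 → mem=2 r[T1]=1 [RETRY]
9. LOAD T0 → mem=2 r[T0]=2 [LOAD]
10. CAS T0 → mem=3 r[T0]=2 [OK]
Log disagrees first at step 4.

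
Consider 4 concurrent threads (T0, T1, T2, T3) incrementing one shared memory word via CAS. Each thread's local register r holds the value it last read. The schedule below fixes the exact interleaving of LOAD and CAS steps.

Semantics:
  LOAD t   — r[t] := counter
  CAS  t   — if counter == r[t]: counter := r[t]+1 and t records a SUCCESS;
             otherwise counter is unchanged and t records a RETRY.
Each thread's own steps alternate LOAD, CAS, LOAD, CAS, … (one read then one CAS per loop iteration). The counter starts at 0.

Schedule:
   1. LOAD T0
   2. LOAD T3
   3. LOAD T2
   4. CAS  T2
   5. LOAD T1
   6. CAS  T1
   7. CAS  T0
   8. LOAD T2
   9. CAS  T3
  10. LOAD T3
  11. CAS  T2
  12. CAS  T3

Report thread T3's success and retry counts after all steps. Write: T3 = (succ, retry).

T3 = (0, 2)

step 1: T0 LOAD ⇒ load; ctr=0 reg=0
step 2: T3 LOAD ⇒ load; ctr=0 reg=0
step 3: T2 LOAD ⇒ load; ctr=0 reg=0
step 4: T2 CAS ⇒ ok; ctr=1 reg=0
step 5: T1 LOAD ⇒ load; ctr=1 reg=1
step 6: T1 CAS ⇒ ok; ctr=2 reg=1
step 7: T0 CAS ⇒ retry; ctr=2 reg=0
step 8: T2 LOAD ⇒ load; ctr=2 reg=2
step 9: T3 CAS ⇒ retry; ctr=2 reg=0
step 10: T3 LOAD ⇒ load; ctr=2 reg=2
step 11: T2 CAS ⇒ ok; ctr=3 reg=2
step 12: T3 CAS ⇒ retry; ctr=3 reg=2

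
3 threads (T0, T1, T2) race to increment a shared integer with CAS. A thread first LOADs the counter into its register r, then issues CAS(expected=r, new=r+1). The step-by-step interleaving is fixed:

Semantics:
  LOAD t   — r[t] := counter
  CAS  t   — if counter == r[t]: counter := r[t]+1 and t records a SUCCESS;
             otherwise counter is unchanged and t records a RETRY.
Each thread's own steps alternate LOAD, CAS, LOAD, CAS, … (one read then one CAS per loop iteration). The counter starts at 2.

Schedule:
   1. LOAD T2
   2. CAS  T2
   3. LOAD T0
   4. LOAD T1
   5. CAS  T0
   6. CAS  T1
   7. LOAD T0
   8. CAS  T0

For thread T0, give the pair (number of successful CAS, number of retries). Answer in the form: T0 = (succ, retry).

T0 = (2, 0)

[1] T2.load  rd  (counter 2, T2.r 2)
[2] T2.cas  hit  (counter 3, T2.r 2)
[3] T0.load  rd  (counter 3, T0.r 3)
[4] T1.load  rd  (counter 3, T1.r 3)
[5] T0.cas  hit  (counter 4, T0.r 3)
[6] T1.cas  miss  (counter 4, T1.r 3)
[7] T0.load  rd  (counter 4, T0.r 4)
[8] T0.cas  hit  (counter 5, T0.r 4)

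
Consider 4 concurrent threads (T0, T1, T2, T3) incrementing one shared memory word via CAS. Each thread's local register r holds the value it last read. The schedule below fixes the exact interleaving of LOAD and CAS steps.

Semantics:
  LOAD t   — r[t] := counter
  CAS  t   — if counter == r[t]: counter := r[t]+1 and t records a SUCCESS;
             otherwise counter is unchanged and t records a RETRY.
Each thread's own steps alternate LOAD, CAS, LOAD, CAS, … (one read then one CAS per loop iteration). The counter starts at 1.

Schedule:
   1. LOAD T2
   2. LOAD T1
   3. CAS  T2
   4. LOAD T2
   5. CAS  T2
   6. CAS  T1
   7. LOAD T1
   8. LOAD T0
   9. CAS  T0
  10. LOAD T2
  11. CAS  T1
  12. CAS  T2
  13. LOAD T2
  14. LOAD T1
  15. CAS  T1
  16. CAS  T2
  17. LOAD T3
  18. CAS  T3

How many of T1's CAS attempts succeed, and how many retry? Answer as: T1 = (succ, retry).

step 1: T2 LOAD ⇒ load; ctr=1 reg=1
step 2: T1 LOAD ⇒ load; ctr=1 reg=1
step 3: T2 CAS ⇒ ok; ctr=2 reg=1
step 4: T2 LOAD ⇒ load; ctr=2 reg=2
step 5: T2 CAS ⇒ ok; ctr=3 reg=2
step 6: T1 CAS ⇒ retry; ctr=3 reg=1
step 7: T1 LOAD ⇒ load; ctr=3 reg=3
step 8: T0 LOAD ⇒ load; ctr=3 reg=3
step 9: T0 CAS ⇒ ok; ctr=4 reg=3
step 10: T2 LOAD ⇒ load; ctr=4 reg=4
step 11: T1 CAS ⇒ retry; ctr=4 reg=3
step 12: T2 CAS ⇒ ok; ctr=5 reg=4
step 13: T2 LOAD ⇒ load; ctr=5 reg=5
step 14: T1 LOAD ⇒ load; ctr=5 reg=5
step 15: T1 CAS ⇒ ok; ctr=6 reg=5
step 16: T2 CAS ⇒ retry; ctr=6 reg=5
step 17: T3 LOAD ⇒ load; ctr=6 reg=6
step 18: T3 CAS ⇒ ok; ctr=7 reg=6

T1 = (1, 2)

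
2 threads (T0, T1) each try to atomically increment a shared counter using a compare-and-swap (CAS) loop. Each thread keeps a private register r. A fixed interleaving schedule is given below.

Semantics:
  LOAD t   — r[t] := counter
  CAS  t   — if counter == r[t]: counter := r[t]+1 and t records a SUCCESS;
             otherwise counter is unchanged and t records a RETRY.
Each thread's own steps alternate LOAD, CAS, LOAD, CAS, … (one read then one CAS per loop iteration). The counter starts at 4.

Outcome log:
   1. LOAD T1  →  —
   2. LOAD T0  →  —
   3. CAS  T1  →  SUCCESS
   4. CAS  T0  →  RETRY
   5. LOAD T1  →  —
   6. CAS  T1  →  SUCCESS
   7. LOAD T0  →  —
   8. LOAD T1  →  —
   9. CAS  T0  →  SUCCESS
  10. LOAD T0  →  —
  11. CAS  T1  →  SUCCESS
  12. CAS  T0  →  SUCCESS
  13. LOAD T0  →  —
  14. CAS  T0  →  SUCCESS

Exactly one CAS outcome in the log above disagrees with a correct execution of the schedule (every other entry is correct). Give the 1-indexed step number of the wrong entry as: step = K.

step = 11

Reference trace:
   1) LOAD T1:  M=4  r_T1=4
   2) LOAD T0:  M=4  r_T0=4
   3) CAS  T1:  M=5  r_T1=4 ✓
   4) CAS  T0:  M=5  r_T0=4 ✗
   5) LOAD T1:  M=5  r_T1=5
   6) CAS  T1:  M=6  r_T1=5 ✓
   7) LOAD T0:  M=6  r_T0=6
   8) LOAD T1:  M=6  r_T1=6
   9) CAS  T0:  M=7  r_T0=6 ✓
  10) LOAD T0:  M=7  r_T0=7
  11) CAS  T1:  M=7  r_T1=6 ✗
  12) CAS  T0:  M=8  r_T0=7 ✓
  13) LOAD T0:  M=8  r_T0=8
  14) CAS  T0:  M=9  r_T0=8 ✓
Mismatch at 11.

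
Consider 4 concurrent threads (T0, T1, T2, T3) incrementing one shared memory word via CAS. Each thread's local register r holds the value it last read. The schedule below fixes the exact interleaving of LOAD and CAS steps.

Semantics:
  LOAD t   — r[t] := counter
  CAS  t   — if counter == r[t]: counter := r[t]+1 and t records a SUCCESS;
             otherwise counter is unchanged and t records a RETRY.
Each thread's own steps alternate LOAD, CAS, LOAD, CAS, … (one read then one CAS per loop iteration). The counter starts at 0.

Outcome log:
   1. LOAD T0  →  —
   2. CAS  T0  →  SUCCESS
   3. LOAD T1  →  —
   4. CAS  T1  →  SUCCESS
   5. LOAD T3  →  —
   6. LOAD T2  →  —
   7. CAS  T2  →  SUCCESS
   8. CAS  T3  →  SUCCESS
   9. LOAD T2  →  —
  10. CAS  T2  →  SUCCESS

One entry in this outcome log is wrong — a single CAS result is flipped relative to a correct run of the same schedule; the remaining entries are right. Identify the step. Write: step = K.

Re-executing:
step 1: T0 LOAD ⇒ load; ctr=0 reg=0
step 2: T0 CAS ⇒ ok; ctr=1 reg=0
step 3: T1 LOAD ⇒ load; ctr=1 reg=1
step 4: T1 CAS ⇒ ok; ctr=2 reg=1
step 5: T3 LOAD ⇒ load; ctr=2 reg=2
step 6: T2 LOAD ⇒ load; ctr=2 reg=2
step 7: T2 CAS ⇒ ok; ctr=3 reg=2
step 8: T3 CAS ⇒ retry; ctr=3 reg=2
step 9: T2 LOAD ⇒ load; ctr=3 reg=3
step 10: T2 CAS ⇒ ok; ctr=4 reg=3
Flip is step 8.

step = 8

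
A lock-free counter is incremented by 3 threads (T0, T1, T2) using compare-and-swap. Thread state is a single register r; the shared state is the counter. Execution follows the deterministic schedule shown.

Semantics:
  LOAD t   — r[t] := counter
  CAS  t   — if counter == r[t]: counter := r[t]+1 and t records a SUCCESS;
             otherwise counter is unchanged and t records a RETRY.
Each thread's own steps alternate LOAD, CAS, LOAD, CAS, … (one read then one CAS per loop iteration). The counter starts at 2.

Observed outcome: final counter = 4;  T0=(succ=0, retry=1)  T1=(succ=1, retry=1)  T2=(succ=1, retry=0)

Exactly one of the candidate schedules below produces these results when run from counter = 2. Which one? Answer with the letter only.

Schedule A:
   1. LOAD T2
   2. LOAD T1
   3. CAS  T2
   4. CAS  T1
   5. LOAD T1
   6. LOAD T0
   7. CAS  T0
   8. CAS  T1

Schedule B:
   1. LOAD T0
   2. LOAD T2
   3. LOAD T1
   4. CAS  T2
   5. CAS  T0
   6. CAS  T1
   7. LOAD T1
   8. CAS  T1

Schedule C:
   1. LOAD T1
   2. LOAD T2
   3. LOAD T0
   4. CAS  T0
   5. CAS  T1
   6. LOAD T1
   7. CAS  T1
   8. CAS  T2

Run B:
#1 T0 reads 2
#2 T2 reads 2
#3 T1 reads 2
#4 T2 CAS(2→3) writes; counter now 3
#5 T0 CAS(2→3) fails; counter now 3
#6 T1 CAS(2→3) fails; counter now 3
#7 T1 reads 3
#8 T1 CAS(3→4) writes; counter now 4

B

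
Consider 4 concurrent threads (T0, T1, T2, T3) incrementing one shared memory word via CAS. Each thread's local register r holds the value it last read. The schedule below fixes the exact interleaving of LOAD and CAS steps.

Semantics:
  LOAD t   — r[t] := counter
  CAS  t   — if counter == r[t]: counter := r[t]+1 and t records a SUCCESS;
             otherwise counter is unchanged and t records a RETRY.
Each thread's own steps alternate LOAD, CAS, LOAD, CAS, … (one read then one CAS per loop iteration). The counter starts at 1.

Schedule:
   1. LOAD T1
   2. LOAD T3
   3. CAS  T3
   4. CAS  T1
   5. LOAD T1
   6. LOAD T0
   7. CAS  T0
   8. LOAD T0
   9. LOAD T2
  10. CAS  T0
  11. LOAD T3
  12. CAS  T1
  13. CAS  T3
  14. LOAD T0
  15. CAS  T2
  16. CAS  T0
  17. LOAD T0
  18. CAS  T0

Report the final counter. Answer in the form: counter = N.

   1) LOAD T1:  M=1  r_T1=1
   2) LOAD T3:  M=1  r_T3=1
   3) CAS  T3:  M=2  r_T3=1 ✓
   4) CAS  T1:  M=2  r_T1=1 ✗
   5) LOAD T1:  M=2  r_T1=2
   6) LOAD T0:  M=2  r_T0=2
   7) CAS  T0:  M=3  r_T0=2 ✓
   8) LOAD T0:  M=3  r_T0=3
   9) LOAD T2:  M=3  r_T2=3
  10) CAS  T0:  M=4  r_T0=3 ✓
  11) LOAD T3:  M=4  r_T3=4
  12) CAS  T1:  M=4  r_T1=2 ✗
  13) CAS  T3:  M=5  r_T3=4 ✓
  14) LOAD T0:  M=5  r_T0=5
  15) CAS  T2:  M=5  r_T2=3 ✗
  16) CAS  T0:  M=6  r_T0=5 ✓
  17) LOAD T0:  M=6  r_T0=6
  18) CAS  T0:  M=7  r_T0=6 ✓

counter = 7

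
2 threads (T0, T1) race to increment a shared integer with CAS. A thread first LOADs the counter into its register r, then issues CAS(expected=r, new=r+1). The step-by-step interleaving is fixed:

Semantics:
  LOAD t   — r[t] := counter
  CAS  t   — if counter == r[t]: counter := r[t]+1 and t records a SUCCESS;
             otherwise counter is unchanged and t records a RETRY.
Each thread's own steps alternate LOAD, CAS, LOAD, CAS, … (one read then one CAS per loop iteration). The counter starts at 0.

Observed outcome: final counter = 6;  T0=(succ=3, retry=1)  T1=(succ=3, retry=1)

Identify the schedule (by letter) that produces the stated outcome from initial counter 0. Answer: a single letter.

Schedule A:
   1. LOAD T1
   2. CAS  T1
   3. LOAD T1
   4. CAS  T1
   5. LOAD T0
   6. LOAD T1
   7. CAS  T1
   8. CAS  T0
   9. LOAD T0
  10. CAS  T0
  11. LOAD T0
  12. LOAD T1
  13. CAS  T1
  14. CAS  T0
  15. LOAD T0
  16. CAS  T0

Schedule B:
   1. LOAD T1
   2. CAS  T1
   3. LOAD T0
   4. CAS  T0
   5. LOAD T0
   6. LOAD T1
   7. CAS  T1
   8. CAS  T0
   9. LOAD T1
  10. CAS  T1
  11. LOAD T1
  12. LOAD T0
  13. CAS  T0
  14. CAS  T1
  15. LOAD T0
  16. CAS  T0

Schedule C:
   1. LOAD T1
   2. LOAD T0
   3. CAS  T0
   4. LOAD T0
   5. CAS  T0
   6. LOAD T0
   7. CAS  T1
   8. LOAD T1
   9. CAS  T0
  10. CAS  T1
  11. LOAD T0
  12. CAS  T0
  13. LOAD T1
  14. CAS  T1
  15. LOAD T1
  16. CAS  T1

B

Run B:
T1 LOAD — after: cnt=0, r=0 — load
T1 CAS — after: cnt=1, r=0 — ok
T0 LOAD — after: cnt=1, r=1 — load
T0 CAS — after: cnt=2, r=1 — ok
T0 LOAD — after: cnt=2, r=2 — load
T1 LOAD — after: cnt=2, r=2 — load
T1 CAS — after: cnt=3, r=2 — ok
T0 CAS — after: cnt=3, r=2 — retry
T1 LOAD — after: cnt=3, r=3 — load
T1 CAS — after: cnt=4, r=3 — ok
T1 LOAD — after: cnt=4, r=4 — load
T0 LOAD — after: cnt=4, r=4 — load
T0 CAS — after: cnt=5, r=4 — ok
T1 CAS — after: cnt=5, r=4 — retry
T0 LOAD — after: cnt=5, r=5 — load
T0 CAS — after: cnt=6, r=5 — ok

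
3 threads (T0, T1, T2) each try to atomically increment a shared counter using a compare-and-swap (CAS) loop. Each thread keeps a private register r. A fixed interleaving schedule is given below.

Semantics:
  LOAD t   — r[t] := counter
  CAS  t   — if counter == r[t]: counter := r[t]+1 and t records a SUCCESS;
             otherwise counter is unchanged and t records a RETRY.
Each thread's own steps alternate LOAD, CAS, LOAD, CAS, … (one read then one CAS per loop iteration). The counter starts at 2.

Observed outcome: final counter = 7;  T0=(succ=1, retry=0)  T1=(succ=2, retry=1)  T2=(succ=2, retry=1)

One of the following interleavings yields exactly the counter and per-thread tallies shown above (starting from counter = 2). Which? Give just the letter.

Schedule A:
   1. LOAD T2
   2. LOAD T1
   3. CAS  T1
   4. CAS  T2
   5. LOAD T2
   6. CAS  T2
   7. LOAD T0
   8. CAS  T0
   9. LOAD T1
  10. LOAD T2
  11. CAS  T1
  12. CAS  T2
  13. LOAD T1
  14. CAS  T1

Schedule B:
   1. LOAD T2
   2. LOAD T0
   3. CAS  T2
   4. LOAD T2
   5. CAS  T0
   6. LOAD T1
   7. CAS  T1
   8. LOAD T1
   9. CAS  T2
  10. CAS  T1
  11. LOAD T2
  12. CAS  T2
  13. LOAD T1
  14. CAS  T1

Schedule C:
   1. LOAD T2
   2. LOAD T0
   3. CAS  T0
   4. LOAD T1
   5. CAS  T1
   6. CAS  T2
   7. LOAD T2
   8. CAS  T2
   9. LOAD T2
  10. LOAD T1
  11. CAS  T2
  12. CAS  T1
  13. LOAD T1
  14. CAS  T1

C

Simulating candidate C:
1. LOAD T2 → mem=2 r[T2]=2 [LOAD]
2. LOAD T0 → mem=2 r[T0]=2 [LOAD]
3. CAS T0 → mem=3 r[T0]=2 [OK]
4. LOAD T1 → mem=3 r[T1]=3 [LOAD]
5. CAS T1 → mem=4 r[T1]=3 [OK]
6. CAS T2 → mem=4 r[T2]=2 [RETRY]
7. LOAD T2 → mem=4 r[T2]=4 [LOAD]
8. CAS T2 → mem=5 r[T2]=4 [OK]
9. LOAD T2 → mem=5 r[T2]=5 [LOAD]
10. LOAD T1 → mem=5 r[T1]=5 [LOAD]
11. CAS T2 → mem=6 r[T2]=5 [OK]
12. CAS T1 → mem=6 r[T1]=5 [RETRY]
13. LOAD T1 → mem=6 r[T1]=6 [LOAD]
14. CAS T1 → mem=7 r[T1]=6 [OK]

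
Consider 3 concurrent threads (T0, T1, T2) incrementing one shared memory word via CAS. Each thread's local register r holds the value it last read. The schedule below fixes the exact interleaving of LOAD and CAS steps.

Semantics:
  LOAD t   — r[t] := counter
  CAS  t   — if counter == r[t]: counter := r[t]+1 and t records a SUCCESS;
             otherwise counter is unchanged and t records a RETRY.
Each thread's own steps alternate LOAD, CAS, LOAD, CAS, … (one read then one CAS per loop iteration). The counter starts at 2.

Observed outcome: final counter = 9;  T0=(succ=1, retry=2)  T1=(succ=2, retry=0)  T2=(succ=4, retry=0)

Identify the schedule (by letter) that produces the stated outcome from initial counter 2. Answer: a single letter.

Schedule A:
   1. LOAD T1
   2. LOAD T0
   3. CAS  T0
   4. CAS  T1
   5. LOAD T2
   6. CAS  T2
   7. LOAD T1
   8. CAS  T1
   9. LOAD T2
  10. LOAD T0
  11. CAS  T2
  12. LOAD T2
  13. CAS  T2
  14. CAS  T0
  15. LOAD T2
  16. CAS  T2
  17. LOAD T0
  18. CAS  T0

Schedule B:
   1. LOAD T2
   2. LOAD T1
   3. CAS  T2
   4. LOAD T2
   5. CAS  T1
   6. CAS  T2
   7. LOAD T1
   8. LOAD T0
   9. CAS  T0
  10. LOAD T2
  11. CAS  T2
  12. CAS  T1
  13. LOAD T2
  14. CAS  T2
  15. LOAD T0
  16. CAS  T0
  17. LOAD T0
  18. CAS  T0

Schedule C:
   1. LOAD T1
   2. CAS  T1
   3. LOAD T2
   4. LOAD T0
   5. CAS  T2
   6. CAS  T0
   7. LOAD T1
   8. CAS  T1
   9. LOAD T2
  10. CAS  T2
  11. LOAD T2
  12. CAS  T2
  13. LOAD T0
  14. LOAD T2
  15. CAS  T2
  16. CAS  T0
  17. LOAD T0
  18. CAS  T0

C

Run C:
1. LOAD T1 → mem=2 r[T1]=2 [LOAD]
2. CAS T1 → mem=3 r[T1]=2 [OK]
3. LOAD T2 → mem=3 r[T2]=3 [LOAD]
4. LOAD T0 → mem=3 r[T0]=3 [LOAD]
5. CAS T2 → mem=4 r[T2]=3 [OK]
6. CAS T0 → mem=4 r[T0]=3 [RETRY]
7. LOAD T1 → mem=4 r[T1]=4 [LOAD]
8. CAS T1 → mem=5 r[T1]=4 [OK]
9. LOAD T2 → mem=5 r[T2]=5 [LOAD]
10. CAS T2 → mem=6 r[T2]=5 [OK]
11. LOAD T2 → mem=6 r[T2]=6 [LOAD]
12. CAS T2 → mem=7 r[T2]=6 [OK]
13. LOAD T0 → mem=7 r[T0]=7 [LOAD]
14. LOAD T2 → mem=7 r[T2]=7 [LOAD]
15. CAS T2 → mem=8 r[T2]=7 [OK]
16. CAS T0 → mem=8 r[T0]=7 [RETRY]
17. LOAD T0 → mem=8 r[T0]=8 [LOAD]
18. CAS T0 → mem=9 r[T0]=8 [OK]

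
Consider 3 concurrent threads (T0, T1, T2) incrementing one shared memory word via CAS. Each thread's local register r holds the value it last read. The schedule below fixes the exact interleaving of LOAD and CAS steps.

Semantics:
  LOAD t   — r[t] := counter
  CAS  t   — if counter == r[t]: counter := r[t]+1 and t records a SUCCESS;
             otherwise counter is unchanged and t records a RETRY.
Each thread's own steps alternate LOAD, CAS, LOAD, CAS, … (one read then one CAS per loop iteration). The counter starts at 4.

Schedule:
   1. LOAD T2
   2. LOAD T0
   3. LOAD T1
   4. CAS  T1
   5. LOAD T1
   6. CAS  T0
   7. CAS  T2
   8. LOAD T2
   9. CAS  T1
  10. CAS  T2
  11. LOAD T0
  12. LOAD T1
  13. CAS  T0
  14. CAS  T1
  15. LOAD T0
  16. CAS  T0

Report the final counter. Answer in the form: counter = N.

counter = 8

[1] T2.load  rd  (counter 4, T2.r 4)
[2] T0.load  rd  (counter 4, T0.r 4)
[3] T1.load  rd  (counter 4, T1.r 4)
[4] T1.cas  hit  (counter 5, T1.r 4)
[5] T1.load  rd  (counter 5, T1.r 5)
[6] T0.cas  miss  (counter 5, T0.r 4)
[7] T2.cas  miss  (counter 5, T2.r 4)
[8] T2.load  rd  (counter 5, T2.r 5)
[9] T1.cas  hit  (counter 6, T1.r 5)
[10] T2.cas  miss  (counter 6, T2.r 5)
[11] T0.load  rd  (counter 6, T0.r 6)
[12] T1.load  rd  (counter 6, T1.r 6)
[13] T0.cas  hit  (counter 7, T0.r 6)
[14] T1.cas  miss  (counter 7, T1.r 6)
[15] T0.load  rd  (counter 7, T0.r 7)
[16] T0.cas  hit  (counter 8, T0.r 7)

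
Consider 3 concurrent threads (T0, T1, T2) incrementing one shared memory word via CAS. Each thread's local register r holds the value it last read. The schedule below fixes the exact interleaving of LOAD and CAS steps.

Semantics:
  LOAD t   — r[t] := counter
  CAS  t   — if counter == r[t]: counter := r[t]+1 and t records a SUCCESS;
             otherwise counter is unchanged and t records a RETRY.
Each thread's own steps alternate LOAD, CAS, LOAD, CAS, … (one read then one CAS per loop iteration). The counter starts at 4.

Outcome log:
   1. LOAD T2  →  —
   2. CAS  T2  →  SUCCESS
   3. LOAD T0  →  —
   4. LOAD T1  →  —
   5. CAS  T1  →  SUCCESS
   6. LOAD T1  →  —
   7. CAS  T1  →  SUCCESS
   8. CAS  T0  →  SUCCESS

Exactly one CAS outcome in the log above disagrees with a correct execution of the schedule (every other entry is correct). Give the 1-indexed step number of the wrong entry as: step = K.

step = 8

Reference trace:
#1 T2 reads 4
#2 T2 CAS(4→5) writes; counter now 5
#3 T0 reads 5
#4 T1 reads 5
#5 T1 CAS(5→6) writes; counter now 6
#6 T1 reads 6
#7 T1 CAS(6→7) writes; counter now 7
#8 T0 CAS(5→6) fails; counter now 7
Mismatch at 8.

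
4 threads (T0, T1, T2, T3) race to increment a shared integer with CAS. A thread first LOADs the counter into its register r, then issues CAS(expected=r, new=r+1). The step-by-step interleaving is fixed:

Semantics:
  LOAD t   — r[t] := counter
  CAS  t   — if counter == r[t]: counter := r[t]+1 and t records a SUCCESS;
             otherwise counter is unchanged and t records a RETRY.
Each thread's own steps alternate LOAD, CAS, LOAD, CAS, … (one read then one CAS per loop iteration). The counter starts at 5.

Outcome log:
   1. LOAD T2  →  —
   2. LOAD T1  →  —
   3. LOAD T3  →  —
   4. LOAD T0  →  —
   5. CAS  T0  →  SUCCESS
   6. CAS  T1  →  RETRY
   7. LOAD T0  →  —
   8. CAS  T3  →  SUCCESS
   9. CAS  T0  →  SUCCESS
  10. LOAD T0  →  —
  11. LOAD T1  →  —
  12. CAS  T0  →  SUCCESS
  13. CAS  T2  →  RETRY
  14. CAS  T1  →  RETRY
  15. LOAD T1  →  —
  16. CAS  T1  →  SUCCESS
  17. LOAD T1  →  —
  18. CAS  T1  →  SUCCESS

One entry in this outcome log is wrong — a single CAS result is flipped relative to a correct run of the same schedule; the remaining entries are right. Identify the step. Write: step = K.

Correct run:
step 1: T2 LOAD ⇒ load; ctr=5 reg=5
step 2: T1 LOAD ⇒ load; ctr=5 reg=5
step 3: T3 LOAD ⇒ load; ctr=5 reg=5
step 4: T0 LOAD ⇒ load; ctr=5 reg=5
step 5: T0 CAS ⇒ ok; ctr=6 reg=5
step 6: T1 CAS ⇒ retry; ctr=6 reg=5
step 7: T0 LOAD ⇒ load; ctr=6 reg=6
step 8: T3 CAS ⇒ retry; ctr=6 reg=5
step 9: T0 CAS ⇒ ok; ctr=7 reg=6
step 10: T0 LOAD ⇒ load; ctr=7 reg=7
step 11: T1 LOAD ⇒ load; ctr=7 reg=7
step 12: T0 CAS ⇒ ok; ctr=8 reg=7
step 13: T2 CAS ⇒ retry; ctr=8 reg=5
step 14: T1 CAS ⇒ retry; ctr=8 reg=7
step 15: T1 LOAD ⇒ load; ctr=8 reg=8
step 16: T1 CAS ⇒ ok; ctr=9 reg=8
step 17: T1 LOAD ⇒ load; ctr=9 reg=9
step 18: T1 CAS ⇒ ok; ctr=10 reg=9
Log disagrees first at step 8.

step = 8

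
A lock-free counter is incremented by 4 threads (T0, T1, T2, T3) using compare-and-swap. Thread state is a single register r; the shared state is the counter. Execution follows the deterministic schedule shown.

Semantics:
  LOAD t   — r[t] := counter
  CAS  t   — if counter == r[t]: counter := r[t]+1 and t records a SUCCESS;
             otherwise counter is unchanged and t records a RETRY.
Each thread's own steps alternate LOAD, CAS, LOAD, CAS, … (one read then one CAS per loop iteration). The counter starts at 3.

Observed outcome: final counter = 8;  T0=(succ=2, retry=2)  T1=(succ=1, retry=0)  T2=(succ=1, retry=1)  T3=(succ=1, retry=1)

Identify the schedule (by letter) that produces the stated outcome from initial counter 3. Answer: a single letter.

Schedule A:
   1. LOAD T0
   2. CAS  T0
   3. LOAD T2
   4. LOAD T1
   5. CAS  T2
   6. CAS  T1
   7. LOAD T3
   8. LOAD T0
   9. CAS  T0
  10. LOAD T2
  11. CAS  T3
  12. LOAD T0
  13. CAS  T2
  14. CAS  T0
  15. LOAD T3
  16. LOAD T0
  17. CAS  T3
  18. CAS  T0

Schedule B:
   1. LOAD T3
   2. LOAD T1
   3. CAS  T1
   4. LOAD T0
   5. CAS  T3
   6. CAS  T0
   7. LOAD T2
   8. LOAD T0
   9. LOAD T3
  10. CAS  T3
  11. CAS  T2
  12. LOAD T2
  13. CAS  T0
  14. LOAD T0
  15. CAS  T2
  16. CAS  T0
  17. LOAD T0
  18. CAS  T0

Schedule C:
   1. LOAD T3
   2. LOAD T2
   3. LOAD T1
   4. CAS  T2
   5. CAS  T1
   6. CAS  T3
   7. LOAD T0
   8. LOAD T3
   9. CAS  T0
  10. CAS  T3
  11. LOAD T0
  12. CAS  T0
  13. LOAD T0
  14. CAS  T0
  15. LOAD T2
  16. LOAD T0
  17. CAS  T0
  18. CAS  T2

Tracing schedule B:
   1) LOAD T3:  M=3  r_T3=3
   2) LOAD T1:  M=3  r_T1=3
   3) CAS  T1:  M=4  r_T1=3 ✓
   4) LOAD T0:  M=4  r_T0=4
   5) CAS  T3:  M=4  r_T3=3 ✗
   6) CAS  T0:  M=5  r_T0=4 ✓
   7) LOAD T2:  M=5  r_T2=5
   8) LOAD T0:  M=5  r_T0=5
   9) LOAD T3:  M=5  r_T3=5
  10) CAS  T3:  M=6  r_T3=5 ✓
  11) CAS  T2:  M=6  r_T2=5 ✗
  12) LOAD T2:  M=6  r_T2=6
  13) CAS  T0:  M=6  r_T0=5 ✗
  14) LOAD T0:  M=6  r_T0=6
  15) CAS  T2:  M=7  r_T2=6 ✓
  16) CAS  T0:  M=7  r_T0=6 ✗
  17) LOAD T0:  M=7  r_T0=7
  18) CAS  T0:  M=8  r_T0=7 ✓

B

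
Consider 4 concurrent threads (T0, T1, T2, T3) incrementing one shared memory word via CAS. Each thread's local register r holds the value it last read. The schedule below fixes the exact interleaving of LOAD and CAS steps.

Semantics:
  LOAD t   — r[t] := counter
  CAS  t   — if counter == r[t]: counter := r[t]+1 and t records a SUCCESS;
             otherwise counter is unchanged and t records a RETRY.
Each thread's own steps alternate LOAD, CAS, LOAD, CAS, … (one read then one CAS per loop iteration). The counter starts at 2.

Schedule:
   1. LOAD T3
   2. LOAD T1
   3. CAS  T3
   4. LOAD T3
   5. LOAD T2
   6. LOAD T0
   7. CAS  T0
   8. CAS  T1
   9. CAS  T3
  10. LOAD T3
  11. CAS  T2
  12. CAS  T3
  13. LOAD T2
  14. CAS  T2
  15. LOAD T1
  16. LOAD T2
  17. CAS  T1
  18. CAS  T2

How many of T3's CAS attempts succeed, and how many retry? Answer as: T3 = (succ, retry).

[1] T3.load  rd  (counter 2, T3.r 2)
[2] T1.load  rd  (counter 2, T1.r 2)
[3] T3.cas  hit  (counter 3, T3.r 2)
[4] T3.load  rd  (counter 3, T3.r 3)
[5] T2.load  rd  (counter 3, T2.r 3)
[6] T0.load  rd  (counter 3, T0.r 3)
[7] T0.cas  hit  (counter 4, T0.r 3)
[8] T1.cas  miss  (counter 4, T1.r 2)
[9] T3.cas  miss  (counter 4, T3.r 3)
[10] T3.load  rd  (counter 4, T3.r 4)
[11] T2.cas  miss  (counter 4, T2.r 3)
[12] T3.cas  hit  (counter 5, T3.r 4)
[13] T2.load  rd  (counter 5, T2.r 5)
[14] T2.cas  hit  (counter 6, T2.r 5)
[15] T1.load  rd  (counter 6, T1.r 6)
[16] T2.load  rd  (counter 6, T2.r 6)
[17] T1.cas  hit  (counter 7, T1.r 6)
[18] T2.cas  miss  (counter 7, T2.r 6)

T3 = (2, 1)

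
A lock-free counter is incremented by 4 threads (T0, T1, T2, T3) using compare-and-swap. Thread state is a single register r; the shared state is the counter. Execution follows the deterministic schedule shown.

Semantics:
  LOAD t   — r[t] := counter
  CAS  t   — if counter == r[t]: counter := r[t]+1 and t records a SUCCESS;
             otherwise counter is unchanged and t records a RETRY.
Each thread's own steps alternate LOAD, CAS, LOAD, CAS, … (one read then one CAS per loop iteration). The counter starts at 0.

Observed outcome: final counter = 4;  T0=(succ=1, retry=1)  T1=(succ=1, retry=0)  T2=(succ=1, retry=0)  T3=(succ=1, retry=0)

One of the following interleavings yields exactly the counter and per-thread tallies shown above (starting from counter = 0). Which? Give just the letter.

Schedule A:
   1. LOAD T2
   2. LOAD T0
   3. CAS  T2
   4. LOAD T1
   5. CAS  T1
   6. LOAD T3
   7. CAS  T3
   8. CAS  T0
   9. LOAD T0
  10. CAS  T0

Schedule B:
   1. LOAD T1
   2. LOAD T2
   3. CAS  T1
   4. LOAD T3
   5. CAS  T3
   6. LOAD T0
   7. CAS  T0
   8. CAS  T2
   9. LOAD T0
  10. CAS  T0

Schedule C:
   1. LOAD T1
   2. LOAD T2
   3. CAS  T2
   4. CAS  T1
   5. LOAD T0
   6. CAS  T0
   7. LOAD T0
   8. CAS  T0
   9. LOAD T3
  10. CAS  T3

Simulating candidate A:
T2 LOAD — after: cnt=0, r=0 — load
T0 LOAD — after: cnt=0, r=0 — load
T2 CAS — after: cnt=1, r=0 — ok
T1 LOAD — after: cnt=1, r=1 — load
T1 CAS — after: cnt=2, r=1 — ok
T3 LOAD — after: cnt=2, r=2 — load
T3 CAS — after: cnt=3, r=2 — ok
T0 CAS — after: cnt=3, r=0 — retry
T0 LOAD — after: cnt=3, r=3 — load
T0 CAS — after: cnt=4, r=3 — ok

A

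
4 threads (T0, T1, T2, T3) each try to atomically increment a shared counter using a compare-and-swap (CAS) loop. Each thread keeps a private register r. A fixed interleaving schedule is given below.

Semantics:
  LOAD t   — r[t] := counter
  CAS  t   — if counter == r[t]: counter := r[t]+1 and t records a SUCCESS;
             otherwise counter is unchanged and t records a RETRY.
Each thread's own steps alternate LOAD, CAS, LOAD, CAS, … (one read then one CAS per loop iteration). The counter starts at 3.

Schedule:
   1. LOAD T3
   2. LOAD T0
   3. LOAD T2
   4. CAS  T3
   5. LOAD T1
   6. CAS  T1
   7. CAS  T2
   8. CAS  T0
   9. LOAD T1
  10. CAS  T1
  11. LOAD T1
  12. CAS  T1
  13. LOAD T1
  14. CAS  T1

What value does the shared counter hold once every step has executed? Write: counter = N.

counter = 8

step 1: T3 LOAD ⇒ load; ctr=3 reg=3
step 2: T0 LOAD ⇒ load; ctr=3 reg=3
step 3: T2 LOAD ⇒ load; ctr=3 reg=3
step 4: T3 CAS ⇒ ok; ctr=4 reg=3
step 5: T1 LOAD ⇒ load; ctr=4 reg=4
step 6: T1 CAS ⇒ ok; ctr=5 reg=4
step 7: T2 CAS ⇒ retry; ctr=5 reg=3
step 8: T0 CAS ⇒ retry; ctr=5 reg=3
step 9: T1 LOAD ⇒ load; ctr=5 reg=5
step 10: T1 CAS ⇒ ok; ctr=6 reg=5
step 11: T1 LOAD ⇒ load; ctr=6 reg=6
step 12: T1 CAS ⇒ ok; ctr=7 reg=6
step 13: T1 LOAD ⇒ load; ctr=7 reg=7
step 14: T1 CAS ⇒ ok; ctr=8 reg=7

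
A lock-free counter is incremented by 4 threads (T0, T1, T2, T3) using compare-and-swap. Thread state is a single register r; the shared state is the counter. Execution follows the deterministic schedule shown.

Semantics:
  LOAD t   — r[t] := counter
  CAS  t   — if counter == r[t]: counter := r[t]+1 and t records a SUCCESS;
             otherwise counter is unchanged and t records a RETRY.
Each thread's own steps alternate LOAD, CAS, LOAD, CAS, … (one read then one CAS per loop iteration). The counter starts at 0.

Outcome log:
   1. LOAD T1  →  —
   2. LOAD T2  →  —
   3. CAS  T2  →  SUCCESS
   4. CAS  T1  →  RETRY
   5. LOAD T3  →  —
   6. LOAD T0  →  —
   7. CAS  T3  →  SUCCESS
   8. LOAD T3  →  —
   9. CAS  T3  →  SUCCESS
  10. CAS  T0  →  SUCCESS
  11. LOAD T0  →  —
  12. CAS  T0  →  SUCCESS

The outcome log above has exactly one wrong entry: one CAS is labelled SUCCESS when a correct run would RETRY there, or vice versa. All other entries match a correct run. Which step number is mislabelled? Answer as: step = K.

step = 10

Reference trace:
[1] T1.load  rd  (counter 0, T1.r 0)
[2] T2.load  rd  (counter 0, T2.r 0)
[3] T2.cas  hit  (counter 1, T2.r 0)
[4] T1.cas  miss  (counter 1, T1.r 0)
[5] T3.load  rd  (counter 1, T3.r 1)
[6] T0.load  rd  (counter 1, T0.r 1)
[7] T3.cas  hit  (counter 2, T3.r 1)
[8] T3.load  rd  (counter 2, T3.r 2)
[9] T3.cas  hit  (counter 3, T3.r 2)
[10] T0.cas  miss  (counter 3, T0.r 1)
[11] T0.load  rd  (counter 3, T0.r 3)
[12] T0.cas  hit  (counter 4, T0.r 3)
Log disagrees first at step 10.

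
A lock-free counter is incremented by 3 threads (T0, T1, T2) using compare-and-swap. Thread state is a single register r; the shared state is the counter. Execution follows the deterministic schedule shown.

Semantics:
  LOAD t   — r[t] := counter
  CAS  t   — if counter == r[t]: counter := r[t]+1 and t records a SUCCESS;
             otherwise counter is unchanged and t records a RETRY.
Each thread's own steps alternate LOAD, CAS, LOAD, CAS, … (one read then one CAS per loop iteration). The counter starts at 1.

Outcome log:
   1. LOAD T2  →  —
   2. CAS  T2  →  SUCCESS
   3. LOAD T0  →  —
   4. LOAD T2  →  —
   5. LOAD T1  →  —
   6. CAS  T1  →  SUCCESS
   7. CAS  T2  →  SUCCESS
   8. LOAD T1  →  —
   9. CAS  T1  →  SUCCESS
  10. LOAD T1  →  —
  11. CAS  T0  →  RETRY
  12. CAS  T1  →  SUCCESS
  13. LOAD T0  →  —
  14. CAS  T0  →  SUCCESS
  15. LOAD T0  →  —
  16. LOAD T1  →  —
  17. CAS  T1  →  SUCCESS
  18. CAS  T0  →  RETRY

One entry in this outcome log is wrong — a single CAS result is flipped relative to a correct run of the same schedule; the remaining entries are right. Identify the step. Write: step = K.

step = 7

Re-executing:
T2 LOAD — after: cnt=1, r=1 — load
T2 CAS — after: cnt=2, r=1 — ok
T0 LOAD — after: cnt=2, r=2 — load
T2 LOAD — after: cnt=2, r=2 — load
T1 LOAD — after: cnt=2, r=2 — load
T1 CAS — after: cnt=3, r=2 — ok
T2 CAS — after: cnt=3, r=2 — retry
T1 LOAD — after: cnt=3, r=3 — load
T1 CAS — after: cnt=4, r=3 — ok
T1 LOAD — after: cnt=4, r=4 — load
T0 CAS — after: cnt=4, r=2 — retry
T1 CAS — after: cnt=5, r=4 — ok
T0 LOAD — after: cnt=5, r=5 — load
T0 CAS — after: cnt=6, r=5 — ok
T0 LOAD — after: cnt=6, r=6 — load
T1 LOAD — after: cnt=6, r=6 — load
T1 CAS — after: cnt=7, r=6 — ok
T0 CAS — after: cnt=7, r=6 — retry
Mismatch at 7.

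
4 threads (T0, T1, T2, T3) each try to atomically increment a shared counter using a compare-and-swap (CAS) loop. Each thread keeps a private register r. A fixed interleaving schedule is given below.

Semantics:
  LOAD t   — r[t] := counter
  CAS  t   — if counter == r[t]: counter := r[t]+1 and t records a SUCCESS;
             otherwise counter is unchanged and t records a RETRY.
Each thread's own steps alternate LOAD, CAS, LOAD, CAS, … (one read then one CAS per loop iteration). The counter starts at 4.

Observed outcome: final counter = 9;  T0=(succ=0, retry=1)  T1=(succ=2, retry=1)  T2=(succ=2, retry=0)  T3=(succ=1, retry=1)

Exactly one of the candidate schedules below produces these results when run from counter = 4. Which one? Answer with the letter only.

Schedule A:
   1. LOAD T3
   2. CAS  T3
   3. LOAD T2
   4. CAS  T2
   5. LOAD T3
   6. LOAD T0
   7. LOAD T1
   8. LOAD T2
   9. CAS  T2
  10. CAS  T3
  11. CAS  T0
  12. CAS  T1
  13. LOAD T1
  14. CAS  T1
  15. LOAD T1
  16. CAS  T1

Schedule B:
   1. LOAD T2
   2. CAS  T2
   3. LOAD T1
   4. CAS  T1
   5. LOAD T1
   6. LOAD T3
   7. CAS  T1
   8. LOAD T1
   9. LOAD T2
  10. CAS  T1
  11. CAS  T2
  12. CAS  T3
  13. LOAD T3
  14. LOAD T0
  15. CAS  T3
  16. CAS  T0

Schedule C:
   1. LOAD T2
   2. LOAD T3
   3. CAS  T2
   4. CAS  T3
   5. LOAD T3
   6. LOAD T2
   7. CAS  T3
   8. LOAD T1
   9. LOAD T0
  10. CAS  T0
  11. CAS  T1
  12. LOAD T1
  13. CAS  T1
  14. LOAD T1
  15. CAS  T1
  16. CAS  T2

A

Run A:
[1] T3.load  rd  (counter 4, T3.r 4)
[2] T3.cas  hit  (counter 5, T3.r 4)
[3] T2.load  rd  (counter 5, T2.r 5)
[4] T2.cas  hit  (counter 6, T2.r 5)
[5] T3.load  rd  (counter 6, T3.r 6)
[6] T0.load  rd  (counter 6, T0.r 6)
[7] T1.load  rd  (counter 6, T1.r 6)
[8] T2.load  rd  (counter 6, T2.r 6)
[9] T2.cas  hit  (counter 7, T2.r 6)
[10] T3.cas  miss  (counter 7, T3.r 6)
[11] T0.cas  miss  (counter 7, T0.r 6)
[12] T1.cas  miss  (counter 7, T1.r 6)
[13] T1.load  rd  (counter 7, T1.r 7)
[14] T1.cas  hit  (counter 8, T1.r 7)
[15] T1.load  rd  (counter 8, T1.r 8)
[16] T1.cas  hit  (counter 9, T1.r 8)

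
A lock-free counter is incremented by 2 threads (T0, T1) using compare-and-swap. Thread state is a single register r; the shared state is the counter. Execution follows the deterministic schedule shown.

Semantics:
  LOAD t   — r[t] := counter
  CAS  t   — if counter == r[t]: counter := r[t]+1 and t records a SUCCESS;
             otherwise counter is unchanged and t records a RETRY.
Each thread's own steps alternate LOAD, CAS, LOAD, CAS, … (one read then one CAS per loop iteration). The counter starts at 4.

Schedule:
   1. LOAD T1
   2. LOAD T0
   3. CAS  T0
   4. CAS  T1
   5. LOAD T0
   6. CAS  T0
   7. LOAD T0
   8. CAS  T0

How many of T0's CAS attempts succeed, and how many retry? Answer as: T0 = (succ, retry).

1. LOAD T1 → mem=4 r[T1]=4 [LOAD]
2. LOAD T0 → mem=4 r[T0]=4 [LOAD]
3. CAS T0 → mem=5 r[T0]=4 [OK]
4. CAS T1 → mem=5 r[T1]=4 [RETRY]
5. LOAD T0 → mem=5 r[T0]=5 [LOAD]
6. CAS T0 → mem=6 r[T0]=5 [OK]
7. LOAD T0 → mem=6 r[T0]=6 [LOAD]
8. CAS T0 → mem=7 r[T0]=6 [OK]

T0 = (3, 0)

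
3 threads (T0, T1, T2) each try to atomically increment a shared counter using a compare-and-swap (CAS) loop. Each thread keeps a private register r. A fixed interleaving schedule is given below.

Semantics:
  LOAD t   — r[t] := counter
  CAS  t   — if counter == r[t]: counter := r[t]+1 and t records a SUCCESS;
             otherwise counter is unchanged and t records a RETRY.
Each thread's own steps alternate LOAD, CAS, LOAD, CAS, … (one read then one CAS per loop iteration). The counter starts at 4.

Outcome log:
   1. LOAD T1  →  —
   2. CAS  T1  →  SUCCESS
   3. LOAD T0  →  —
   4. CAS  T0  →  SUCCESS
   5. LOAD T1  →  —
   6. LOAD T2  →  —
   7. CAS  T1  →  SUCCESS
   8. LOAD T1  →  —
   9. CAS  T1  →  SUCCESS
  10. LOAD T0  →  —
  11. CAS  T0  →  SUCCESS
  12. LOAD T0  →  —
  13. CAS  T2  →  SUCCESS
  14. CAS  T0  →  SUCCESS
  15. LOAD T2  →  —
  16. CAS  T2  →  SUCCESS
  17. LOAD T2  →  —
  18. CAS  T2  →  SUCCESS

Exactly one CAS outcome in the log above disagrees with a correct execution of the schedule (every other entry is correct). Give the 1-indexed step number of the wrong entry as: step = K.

step = 13

Reference trace:
   1) LOAD T1:  M=4  r_T1=4
   2) CAS  T1:  M=5  r_T1=4 ✓
   3) LOAD T0:  M=5  r_T0=5
   4) CAS  T0:  M=6  r_T0=5 ✓
   5) LOAD T1:  M=6  r_T1=6
   6) LOAD T2:  M=6  r_T2=6
   7) CAS  T1:  M=7  r_T1=6 ✓
   8) LOAD T1:  M=7  r_T1=7
   9) CAS  T1:  M=8  r_T1=7 ✓
  10) LOAD T0:  M=8  r_T0=8
  11) CAS  T0:  M=9  r_T0=8 ✓
  12) LOAD T0:  M=9  r_T0=9
  13) CAS  T2:  M=9  r_T2=6 ✗
  14) CAS  T0:  M=10  r_T0=9 ✓
  15) LOAD T2:  M=10  r_T2=10
  16) CAS  T2:  M=11  r_T2=10 ✓
  17) LOAD T2:  M=11  r_T2=11
  18) CAS  T2:  M=12  r_T2=11 ✓
Flip is step 13.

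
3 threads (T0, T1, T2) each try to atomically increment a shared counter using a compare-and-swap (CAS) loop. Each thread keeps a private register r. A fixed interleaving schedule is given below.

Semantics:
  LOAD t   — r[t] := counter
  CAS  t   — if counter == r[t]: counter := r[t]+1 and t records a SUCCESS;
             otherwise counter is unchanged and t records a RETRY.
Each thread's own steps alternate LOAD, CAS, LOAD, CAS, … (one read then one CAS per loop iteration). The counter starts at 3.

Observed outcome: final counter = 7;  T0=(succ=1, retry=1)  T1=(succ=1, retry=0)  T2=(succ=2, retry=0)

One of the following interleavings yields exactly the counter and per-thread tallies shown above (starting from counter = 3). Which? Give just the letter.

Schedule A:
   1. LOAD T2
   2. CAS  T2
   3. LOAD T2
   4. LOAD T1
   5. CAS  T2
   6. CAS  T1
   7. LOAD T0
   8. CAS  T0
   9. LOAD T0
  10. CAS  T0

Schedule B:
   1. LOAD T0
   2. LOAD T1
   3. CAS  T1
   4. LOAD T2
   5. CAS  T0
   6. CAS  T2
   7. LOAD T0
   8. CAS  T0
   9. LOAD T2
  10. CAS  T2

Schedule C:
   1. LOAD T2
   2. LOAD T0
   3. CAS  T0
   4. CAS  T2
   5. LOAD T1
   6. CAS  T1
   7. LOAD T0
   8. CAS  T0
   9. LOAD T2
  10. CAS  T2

B

Run B:
1. LOAD T0 → mem=3 r[T0]=3 [LOAD]
2. LOAD T1 → mem=3 r[T1]=3 [LOAD]
3. CAS T1 → mem=4 r[T1]=3 [OK]
4. LOAD T2 → mem=4 r[T2]=4 [LOAD]
5. CAS T0 → mem=4 r[T0]=3 [RETRY]
6. CAS T2 → mem=5 r[T2]=4 [OK]
7. LOAD T0 → mem=5 r[T0]=5 [LOAD]
8. CAS T0 → mem=6 r[T0]=5 [OK]
9. LOAD T2 → mem=6 r[T2]=6 [LOAD]
10. CAS T2 → mem=7 r[T2]=6 [OK]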